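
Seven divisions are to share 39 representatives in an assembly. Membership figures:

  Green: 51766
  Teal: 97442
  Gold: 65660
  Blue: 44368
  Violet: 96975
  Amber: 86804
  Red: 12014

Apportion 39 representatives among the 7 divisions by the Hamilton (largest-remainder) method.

The standard divisor is 455029/39 ≈ 11667.41.
Standard quotas: Green 4.4368, Teal 8.3516, Gold 5.6276, Blue 3.8027, Violet 8.3116, Amber 7.4399, Red 1.0297.
Lower quotas: Green 4, Teal 8, Gold 5, Blue 3, Violet 8, Amber 7, Red 1 (sum 36, leaving 3 seats).
Remainders in descending order: Blue 0.8027, Gold 0.6276, Amber 0.4399, Green 0.4368, Teal 0.3516, Violet 0.3116, Red 0.0297.
Largest remainders: Blue, Gold, Amber receive the extra seats.

Green: 4, Teal: 8, Gold: 6, Blue: 4, Violet: 8, Amber: 8, Red: 1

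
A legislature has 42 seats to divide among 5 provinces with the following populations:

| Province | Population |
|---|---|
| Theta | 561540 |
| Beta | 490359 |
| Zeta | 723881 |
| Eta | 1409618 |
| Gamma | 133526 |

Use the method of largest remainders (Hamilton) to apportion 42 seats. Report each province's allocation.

Theta 7; Beta 6; Zeta 9; Eta 18; Gamma 2

Total 3318924; standard divisor 3318924/42 = 79022.
Standard quotas: Theta 7.1061, Beta 6.2053, Zeta 9.1605, Eta 17.8383, Gamma 1.6897.
Lower quotas: Theta 7, Beta 6, Zeta 9, Eta 17, Gamma 1 (sum 40, leaving 2 seats).
Remainders in descending order: Eta 0.8383, Gamma 0.6897, Beta 0.2053, Zeta 0.1605, Theta 0.1061.
Largest remainders: Eta, Gamma receive the extra seats.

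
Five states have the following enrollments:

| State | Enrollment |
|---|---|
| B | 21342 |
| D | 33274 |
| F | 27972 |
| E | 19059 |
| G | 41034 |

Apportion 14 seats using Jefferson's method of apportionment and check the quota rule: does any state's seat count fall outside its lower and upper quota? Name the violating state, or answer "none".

Standard quotas: B 2.094, D 3.265, F 2.745, E 1.870, G 4.026.
Jefferson allocation: B 2, D 3, F 3, E 2, G 4.
Every allocation lies between the lower and upper quota.

none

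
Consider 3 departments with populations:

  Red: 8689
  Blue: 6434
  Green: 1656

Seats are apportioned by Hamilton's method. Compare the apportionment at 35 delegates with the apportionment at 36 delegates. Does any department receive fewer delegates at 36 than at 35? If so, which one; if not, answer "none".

Green

At 35 seats: Red 18, Blue 13, Green 4.
At 36 seats: Red 19, Blue 14, Green 3.
Green drops from 4 to 3.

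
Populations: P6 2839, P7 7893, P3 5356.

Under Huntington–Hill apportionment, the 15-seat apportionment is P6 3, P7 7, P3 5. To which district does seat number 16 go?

Priority for the next seat is population ÷ (√(s·(s+1))).
Priorities: P6 819.549, P7 1054.746, P3 977.867.
Highest priority: P7.

P7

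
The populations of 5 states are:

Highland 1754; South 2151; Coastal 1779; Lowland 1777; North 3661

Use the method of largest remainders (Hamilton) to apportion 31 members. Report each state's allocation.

The standard divisor is 11122/31 ≈ 358.774.
Standard quotas: Highland 4.889, South 5.995, Coastal 4.959, Lowland 4.953, North 10.204.
Lower quotas: Highland 4, South 5, Coastal 4, Lowland 4, North 10 (sum 27, leaving 4 seats).
Remainders in descending order: South 0.995, Coastal 0.959, Lowland 0.953, Highland 0.889, North 0.204.
The surplus seats go to South, Coastal, Lowland, Highland.

Highland 5; South 6; Coastal 5; Lowland 5; North 10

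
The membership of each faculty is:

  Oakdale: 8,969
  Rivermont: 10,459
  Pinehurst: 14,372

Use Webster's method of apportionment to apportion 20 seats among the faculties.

Standard divisor 33800/20 ≈ 1690; standard quotas: Oakdale 5.307, Rivermont 6.189, Pinehurst 8.504.
Rounding to the nearest integer gives Oakdale 5, Rivermont 6, Pinehurst 9 — total 20, matching the house size, so no adjustment is needed.

Oakdale 5, Rivermont 6, Pinehurst 9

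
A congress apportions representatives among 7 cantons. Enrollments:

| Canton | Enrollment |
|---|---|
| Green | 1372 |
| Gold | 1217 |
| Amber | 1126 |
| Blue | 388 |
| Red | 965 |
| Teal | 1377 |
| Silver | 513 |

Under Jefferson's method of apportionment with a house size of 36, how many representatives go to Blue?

Standard divisor 6958/36 ≈ 193.278; standard quotas: Green 7.099, Gold 6.297, Amber 5.826, Blue 2.007, Red 4.993, Teal 7.124, Silver 2.654.
Rounding down gives 7, 6, 5, 2, 4, 7, 2 = 33 seats, so the divisor must be adjusted.
With modified divisor 173: modified quotas Green 7.931, Gold 7.035, Amber 6.509, Blue 2.243, Red 5.578, Teal 7.960, Silver 2.965.
Rounding down: Green 7, Gold 7, Amber 6, Blue 2, Red 5, Teal 7, Silver 2 (total 36).
Blue receives 2.

2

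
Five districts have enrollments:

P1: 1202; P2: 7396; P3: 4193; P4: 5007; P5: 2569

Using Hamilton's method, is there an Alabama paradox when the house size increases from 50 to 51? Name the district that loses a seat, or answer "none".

P5

At 50 seats: P1 3, P2 18, P3 10, P4 12, P5 7.
At 51 seats: P1 3, P2 19, P3 10, P4 13, P5 6.
P5 drops from 7 to 6.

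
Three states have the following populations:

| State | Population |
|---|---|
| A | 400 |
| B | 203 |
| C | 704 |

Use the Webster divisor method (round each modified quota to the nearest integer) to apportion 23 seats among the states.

Standard divisor 1307/23 ≈ 56.826; standard quotas: A 7.039, B 3.572, C 12.389.
Rounding to the nearest integer gives A 7, B 4, C 12 — total 23, matching the house size, so no adjustment is needed.

A 7; B 4; C 12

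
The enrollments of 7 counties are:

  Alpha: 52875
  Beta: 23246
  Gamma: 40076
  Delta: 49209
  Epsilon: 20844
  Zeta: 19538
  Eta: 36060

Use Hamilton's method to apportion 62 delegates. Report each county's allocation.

Alpha=14, Beta=6, Gamma=10, Delta=13, Epsilon=5, Zeta=5, Eta=9

Total 241848; standard divisor 241848/62 ≈ 3900.774.
Standard quotas: Alpha 13.5550, Beta 5.9593, Gamma 10.2739, Delta 12.6152, Epsilon 5.3436, Zeta 5.0087, Eta 9.2443.
Lower quotas: Alpha 13, Beta 5, Gamma 10, Delta 12, Epsilon 5, Zeta 5, Eta 9 (sum 59, leaving 3 seats).
Remainders in descending order: Beta 0.9593, Delta 0.6152, Alpha 0.5550, Epsilon 0.3436, Gamma 0.2739, Eta 0.2443, Zeta 0.0087.
Largest remainders: Beta, Delta, Alpha receive the extra seats.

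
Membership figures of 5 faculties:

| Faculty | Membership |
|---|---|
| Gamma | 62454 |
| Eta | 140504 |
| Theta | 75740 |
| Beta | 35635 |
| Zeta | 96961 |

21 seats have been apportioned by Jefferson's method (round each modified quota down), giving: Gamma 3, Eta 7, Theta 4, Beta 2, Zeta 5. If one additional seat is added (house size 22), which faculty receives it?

Eta

Priority for the next seat is population ÷ (current seats + 1).
Priorities: Gamma 15613.500, Eta 17563.000, Theta 15148.000, Beta 11878.333, Zeta 16160.167.
Highest priority: Eta.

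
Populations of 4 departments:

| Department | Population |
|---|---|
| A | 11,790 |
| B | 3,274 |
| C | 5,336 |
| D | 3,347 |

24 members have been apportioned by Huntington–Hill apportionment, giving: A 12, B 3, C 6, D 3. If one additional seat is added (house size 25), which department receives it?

D

Priority for the next seat is population ÷ (√(s·(s+1))).
Priorities: A 943.955, B 945.122, C 823.363, D 966.196.
Highest priority: D.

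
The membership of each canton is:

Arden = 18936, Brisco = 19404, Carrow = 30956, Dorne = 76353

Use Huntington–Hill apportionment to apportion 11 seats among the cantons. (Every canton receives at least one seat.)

With divisor 13555: modified quotas Arden 1.397, Brisco 1.432, Carrow 2.284, Dorne 5.633.
Geometric-mean thresholds: Arden √(1·2)=1.414, Brisco √(1·2)=1.414, Carrow √(2·3)=2.449, Dorne √(5·6)=5.477.
Each quota rounded against its threshold gives Arden 1, Brisco 2, Carrow 2, Dorne 6 (total 11).

Arden=1; Brisco=2; Carrow=2; Dorne=6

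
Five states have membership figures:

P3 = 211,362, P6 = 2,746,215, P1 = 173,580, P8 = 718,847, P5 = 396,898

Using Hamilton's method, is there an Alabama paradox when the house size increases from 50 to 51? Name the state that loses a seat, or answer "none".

P3

At 50 seats: P3 3, P6 32, P1 2, P8 8, P5 5.
At 51 seats: P3 2, P6 33, P1 2, P8 9, P5 5.
P3 drops from 3 to 2.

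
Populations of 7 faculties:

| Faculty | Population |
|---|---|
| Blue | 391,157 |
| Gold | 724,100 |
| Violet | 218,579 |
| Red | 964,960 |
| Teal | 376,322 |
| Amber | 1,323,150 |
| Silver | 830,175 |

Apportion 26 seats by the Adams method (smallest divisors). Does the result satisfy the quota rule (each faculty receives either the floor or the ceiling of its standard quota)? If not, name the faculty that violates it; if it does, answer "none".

none

Standard quotas: Blue 2.106, Gold 3.899, Violet 1.177, Red 5.196, Teal 2.026, Amber 7.125, Silver 4.470.
Adams allocation: Blue 2, Gold 4, Violet 2, Red 5, Teal 2, Amber 7, Silver 4.
Every allocation lies between the lower and upper quota.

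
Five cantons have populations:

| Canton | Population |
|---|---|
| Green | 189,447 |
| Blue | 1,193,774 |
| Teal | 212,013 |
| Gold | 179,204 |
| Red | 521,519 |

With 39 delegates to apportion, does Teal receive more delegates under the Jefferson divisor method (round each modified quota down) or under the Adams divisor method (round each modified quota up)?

Jefferson: Green 3, Blue 21, Teal 3, Gold 3, Red 9.
Adams: Green 4, Blue 19, Teal 4, Gold 3, Red 9.
Teal gets 3 under Jefferson and 4 under Adams.

Adams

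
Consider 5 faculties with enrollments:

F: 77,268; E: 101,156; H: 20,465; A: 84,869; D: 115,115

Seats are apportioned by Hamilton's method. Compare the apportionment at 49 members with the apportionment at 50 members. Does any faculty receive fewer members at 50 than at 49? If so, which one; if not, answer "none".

H

At 49 seats: F 10, E 12, H 3, A 10, D 14.
At 50 seats: F 10, E 13, H 2, A 11, D 14.
H drops from 3 to 2.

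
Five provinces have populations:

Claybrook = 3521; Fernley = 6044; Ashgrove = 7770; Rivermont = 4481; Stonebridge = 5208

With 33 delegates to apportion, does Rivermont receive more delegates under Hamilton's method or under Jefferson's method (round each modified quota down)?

Hamilton: Claybrook 4, Fernley 7, Ashgrove 10, Rivermont 6, Stonebridge 6.
Jefferson: Claybrook 4, Fernley 8, Ashgrove 10, Rivermont 5, Stonebridge 6.
Rivermont gets 6 under Hamilton and 5 under Jefferson.

Hamilton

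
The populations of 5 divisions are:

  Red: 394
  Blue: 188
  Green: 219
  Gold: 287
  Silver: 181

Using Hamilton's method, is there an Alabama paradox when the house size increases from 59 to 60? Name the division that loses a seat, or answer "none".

At 59 seats: Red 18, Blue 9, Green 10, Gold 13, Silver 9.
At 60 seats: Red 19, Blue 9, Green 10, Gold 14, Silver 8.
Silver drops from 9 to 8.

Silver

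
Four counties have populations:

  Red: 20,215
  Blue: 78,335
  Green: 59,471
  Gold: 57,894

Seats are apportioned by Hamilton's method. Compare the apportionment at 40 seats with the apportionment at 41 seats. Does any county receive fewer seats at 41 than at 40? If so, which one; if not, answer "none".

At 40 seats: Red 4, Blue 14, Green 11, Gold 11.
At 41 seats: Red 4, Blue 15, Green 11, Gold 11.
No county's allocation decreased.

none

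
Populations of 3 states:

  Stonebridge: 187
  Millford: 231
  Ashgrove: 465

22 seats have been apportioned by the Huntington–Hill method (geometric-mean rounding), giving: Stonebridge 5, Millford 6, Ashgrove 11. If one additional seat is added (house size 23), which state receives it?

Ashgrove

Priority for the next seat is population ÷ (√(s·(s+1))).
Priorities: Stonebridge 34.141, Millford 35.644, Ashgrove 40.473.
Highest priority: Ashgrove.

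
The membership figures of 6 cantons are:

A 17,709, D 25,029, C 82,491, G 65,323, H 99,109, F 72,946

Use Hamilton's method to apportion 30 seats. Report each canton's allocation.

A=2, D=2, C=7, G=5, H=8, F=6

Total 362607; standard divisor 362607/30 ≈ 12086.9.
Standard quotas: A 1.4651, D 2.0708, C 6.8248, G 5.4044, H 8.1997, F 6.0351.
Lower quotas: A 1, D 2, C 6, G 5, H 8, F 6 (sum 28, leaving 2 seats).
Remainders in descending order: C 0.8248, A 0.4651, G 0.4044, H 0.1997, D 0.0708, F 0.0351.
The surplus seats go to C, A.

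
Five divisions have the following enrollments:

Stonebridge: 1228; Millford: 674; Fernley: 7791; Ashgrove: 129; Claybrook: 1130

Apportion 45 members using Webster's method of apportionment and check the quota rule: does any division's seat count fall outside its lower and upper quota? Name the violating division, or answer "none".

Standard quotas: Stonebridge 5.046, Millford 2.769, Fernley 32.012, Ashgrove 0.530, Claybrook 4.643.
Webster allocation: Stonebridge 5, Millford 3, Fernley 31, Ashgrove 1, Claybrook 5.
Fernley has quota 32.012 (lower 32, upper 33) but receives 31 — outside the quota interval.

Fernley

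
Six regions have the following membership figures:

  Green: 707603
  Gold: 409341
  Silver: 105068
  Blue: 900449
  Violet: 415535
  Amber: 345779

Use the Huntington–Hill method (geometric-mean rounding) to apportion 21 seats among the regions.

Green: 5; Gold: 3; Silver: 1; Blue: 6; Violet: 3; Amber: 3

With divisor 140053: modified quotas Green 5.052, Gold 2.923, Silver 0.750, Blue 6.429, Violet 2.967, Amber 2.469.
Geometric-mean thresholds: Green √(5·6)=5.477, Gold √(2·3)=2.449, Silver (min 1), Blue √(6·7)=6.481, Violet √(2·3)=2.449, Amber √(2·3)=2.449.
Each quota rounded against its threshold gives Green 5, Gold 3, Silver 1, Blue 6, Violet 3, Amber 3 (total 21).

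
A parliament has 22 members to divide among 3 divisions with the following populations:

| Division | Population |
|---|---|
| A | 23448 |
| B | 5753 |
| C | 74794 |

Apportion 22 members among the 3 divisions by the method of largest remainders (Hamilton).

Total 103995; standard divisor 103995/22 ≈ 4727.045.
Standard quotas: A 4.9604, B 1.2170, C 15.8226.
Lower quotas: A 4, B 1, C 15 (sum 20, leaving 2 seats).
Remainders in descending order: A 0.9604, C 0.8226, B 0.2170.
The surplus seats go to A, C.

A: 5; B: 1; C: 16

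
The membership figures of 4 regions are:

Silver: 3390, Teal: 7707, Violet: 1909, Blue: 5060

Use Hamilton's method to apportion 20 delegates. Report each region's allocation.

Silver: 4, Teal: 8, Violet: 2, Blue: 6

The standard divisor is 18066/20 ≈ 903.3.
Standard quotas: Silver 3.7529, Teal 8.5320, Violet 2.1134, Blue 5.6017.
Lower quotas: Silver 3, Teal 8, Violet 2, Blue 5 (sum 18, leaving 2 seats).
Remainders in descending order: Silver 0.7529, Blue 0.6017, Teal 0.5320, Violet 0.1134.
Largest remainders: Silver, Blue receive the extra seats.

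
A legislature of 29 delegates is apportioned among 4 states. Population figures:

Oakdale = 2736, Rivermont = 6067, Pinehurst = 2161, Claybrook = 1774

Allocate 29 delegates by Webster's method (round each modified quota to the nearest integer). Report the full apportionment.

Oakdale=6, Rivermont=14, Pinehurst=5, Claybrook=4

Standard divisor 12738/29 ≈ 439.241; standard quotas: Oakdale 6.229, Rivermont 13.812, Pinehurst 4.920, Claybrook 4.039.
Rounding to the nearest integer gives Oakdale 6, Rivermont 14, Pinehurst 5, Claybrook 4 — total 29, matching the house size, so no adjustment is needed.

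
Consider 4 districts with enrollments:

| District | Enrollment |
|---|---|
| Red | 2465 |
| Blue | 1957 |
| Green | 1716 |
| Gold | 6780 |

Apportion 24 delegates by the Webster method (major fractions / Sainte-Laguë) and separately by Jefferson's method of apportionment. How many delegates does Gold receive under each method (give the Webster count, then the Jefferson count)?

Webster: Red 5, Blue 4, Green 3, Gold 12.
Jefferson: Red 5, Blue 3, Green 3, Gold 13.
Gold gets 12 under Webster and 13 under Jefferson.

12 and 13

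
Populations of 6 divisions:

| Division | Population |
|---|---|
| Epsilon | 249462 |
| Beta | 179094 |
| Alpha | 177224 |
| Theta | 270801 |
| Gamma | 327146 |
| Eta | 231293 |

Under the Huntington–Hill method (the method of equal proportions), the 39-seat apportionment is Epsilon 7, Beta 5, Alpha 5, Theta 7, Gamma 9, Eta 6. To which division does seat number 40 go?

Priority for the next seat is population ÷ (√(s·(s+1))).
Priorities: Epsilon 33335.762, Beta 32697.941, Alpha 32356.528, Theta 36187.306, Gamma 34484.216, Eta 35689.285.
Highest priority: Theta.

Theta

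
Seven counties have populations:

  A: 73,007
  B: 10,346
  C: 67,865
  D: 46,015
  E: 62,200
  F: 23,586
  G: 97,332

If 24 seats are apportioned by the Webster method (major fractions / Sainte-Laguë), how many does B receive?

1

Standard divisor 380351/24 ≈ 15847.958; standard quotas: A 4.607, B 0.653, C 4.282, D 2.904, E 3.925, F 1.488, G 6.142.
Rounding to the nearest integer gives A 5, B 1, C 4, D 3, E 4, F 1, G 6 — total 24, matching the house size, so no adjustment is needed.
B receives 1.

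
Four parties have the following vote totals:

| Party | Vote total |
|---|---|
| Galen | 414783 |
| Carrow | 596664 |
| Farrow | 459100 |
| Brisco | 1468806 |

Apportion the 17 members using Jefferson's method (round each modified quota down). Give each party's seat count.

Standard divisor 2939353/17 ≈ 172903.118; standard quotas: Galen 2.399, Carrow 3.451, Farrow 2.655, Brisco 8.495.
Rounding down gives 2, 3, 2, 8 = 15 seats, so the divisor must be adjusted.
With modified divisor 151100: modified quotas Galen 2.745, Carrow 3.949, Farrow 3.038, Brisco 9.721.
Rounding down: Galen 2, Carrow 3, Farrow 3, Brisco 9 (total 17).

Galen 2, Carrow 3, Farrow 3, Brisco 9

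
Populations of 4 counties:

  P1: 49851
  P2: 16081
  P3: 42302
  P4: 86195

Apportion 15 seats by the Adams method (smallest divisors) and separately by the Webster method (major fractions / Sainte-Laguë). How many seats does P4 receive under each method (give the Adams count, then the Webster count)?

Adams: P1 4, P2 2, P3 3, P4 6.
Webster: P1 4, P2 1, P3 3, P4 7.
P4 gets 6 under Adams and 7 under Webster.

6 and 7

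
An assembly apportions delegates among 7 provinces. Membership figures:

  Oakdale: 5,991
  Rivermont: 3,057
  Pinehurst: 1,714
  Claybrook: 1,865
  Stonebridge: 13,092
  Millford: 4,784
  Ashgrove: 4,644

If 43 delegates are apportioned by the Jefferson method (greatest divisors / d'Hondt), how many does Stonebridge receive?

17

Standard divisor 35147/43 ≈ 817.372; standard quotas: Oakdale 7.330, Rivermont 3.740, Pinehurst 2.097, Claybrook 2.282, Stonebridge 16.017, Millford 5.853, Ashgrove 5.682.
Rounding down gives 7, 3, 2, 2, 16, 5, 5 = 40 seats, so the divisor must be adjusted.
With modified divisor 768.36: modified quotas Oakdale 7.797, Rivermont 3.979, Pinehurst 2.231, Claybrook 2.427, Stonebridge 17.039, Millford 6.226, Ashgrove 6.044.
Rounding down: Oakdale 7, Rivermont 3, Pinehurst 2, Claybrook 2, Stonebridge 17, Millford 6, Ashgrove 6 (total 43).
Stonebridge receives 17.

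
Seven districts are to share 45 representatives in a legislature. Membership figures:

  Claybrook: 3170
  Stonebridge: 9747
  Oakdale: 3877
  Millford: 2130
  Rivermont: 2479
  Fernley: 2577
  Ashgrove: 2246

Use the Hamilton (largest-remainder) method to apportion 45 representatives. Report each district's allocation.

Claybrook 5, Stonebridge 17, Oakdale 7, Millford 4, Rivermont 4, Fernley 4, Ashgrove 4

The standard divisor is 26226/45 ≈ 582.8.
Standard quotas: Claybrook 5.4393, Stonebridge 16.7244, Oakdale 6.6524, Millford 3.6548, Rivermont 4.2536, Fernley 4.4218, Ashgrove 3.8538.
Lower quotas: Claybrook 5, Stonebridge 16, Oakdale 6, Millford 3, Rivermont 4, Fernley 4, Ashgrove 3 (sum 41, leaving 4 seats).
Remainders in descending order: Ashgrove 0.8538, Stonebridge 0.7244, Millford 0.6548, Oakdale 0.6524, Claybrook 0.4393, Fernley 0.4218, Rivermont 0.2536.
Largest remainders: Ashgrove, Stonebridge, Millford, Oakdale receive the extra seats.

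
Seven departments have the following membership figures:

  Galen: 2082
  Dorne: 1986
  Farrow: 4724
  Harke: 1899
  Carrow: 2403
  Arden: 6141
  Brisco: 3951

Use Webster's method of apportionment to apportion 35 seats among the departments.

Galen 3, Dorne 3, Farrow 7, Harke 3, Carrow 4, Arden 9, Brisco 6

Standard divisor 23186/35 ≈ 662.457; standard quotas: Galen 3.143, Dorne 2.998, Farrow 7.131, Harke 2.867, Carrow 3.627, Arden 9.270, Brisco 5.964.
Rounding to the nearest integer gives Galen 3, Dorne 3, Farrow 7, Harke 3, Carrow 4, Arden 9, Brisco 6 — total 35, matching the house size, so no adjustment is needed.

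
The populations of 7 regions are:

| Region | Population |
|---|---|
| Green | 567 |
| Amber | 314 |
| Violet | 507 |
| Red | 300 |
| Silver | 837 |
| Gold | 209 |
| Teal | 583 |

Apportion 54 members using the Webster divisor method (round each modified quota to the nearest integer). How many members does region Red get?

5

Standard divisor 3317/54 ≈ 61.426; standard quotas: Green 9.231, Amber 5.112, Violet 8.254, Red 4.884, Silver 13.626, Gold 3.402, Teal 9.491.
Rounding to the nearest integer gives 9, 5, 8, 5, 14, 3, 9 = 53 seats, so the divisor must be adjusted.
With modified divisor 61: modified quotas Green 9.295, Amber 5.148, Violet 8.311, Red 4.918, Silver 13.721, Gold 3.426, Teal 9.557.
Rounding to the nearest integer: Green 9, Amber 5, Violet 8, Red 5, Silver 14, Gold 3, Teal 10 (total 54).
Red receives 5.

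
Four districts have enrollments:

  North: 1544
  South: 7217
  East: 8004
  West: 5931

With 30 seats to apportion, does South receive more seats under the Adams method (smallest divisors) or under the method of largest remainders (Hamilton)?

Adams: North 2, South 10, East 10, West 8.
Hamilton: North 2, South 9, East 11, West 8.
South gets 10 under Adams and 9 under Hamilton.

Adams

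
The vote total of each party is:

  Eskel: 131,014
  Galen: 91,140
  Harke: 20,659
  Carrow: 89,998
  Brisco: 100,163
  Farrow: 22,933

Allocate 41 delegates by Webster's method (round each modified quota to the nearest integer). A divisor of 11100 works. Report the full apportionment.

With modified divisor 11100: modified quotas Eskel 11.803, Galen 8.211, Harke 1.861, Carrow 8.108, Brisco 9.024, Farrow 2.066.
Rounding to the nearest integer: Eskel 12, Galen 8, Harke 2, Carrow 8, Brisco 9, Farrow 2 (total 41).

Eskel: 12; Galen: 8; Harke: 2; Carrow: 8; Brisco: 9; Farrow: 2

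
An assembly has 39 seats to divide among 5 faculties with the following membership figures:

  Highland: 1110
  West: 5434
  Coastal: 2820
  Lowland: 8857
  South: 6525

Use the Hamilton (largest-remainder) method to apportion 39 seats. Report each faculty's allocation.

Standard divisor: 24746 ÷ 39 ≈ 634.513.
Standard quotas: Highland 1.7494, West 8.5641, Coastal 4.4444, Lowland 13.9587, South 10.2835.
Lower quotas: Highland 1, West 8, Coastal 4, Lowland 13, South 10 (sum 36, leaving 3 seats).
Remainders in descending order: Lowland 0.9587, Highland 0.7494, West 0.5641, Coastal 0.4444, South 0.2835.
The surplus seats go to Lowland, Highland, West.

Highland 2, West 9, Coastal 4, Lowland 14, South 10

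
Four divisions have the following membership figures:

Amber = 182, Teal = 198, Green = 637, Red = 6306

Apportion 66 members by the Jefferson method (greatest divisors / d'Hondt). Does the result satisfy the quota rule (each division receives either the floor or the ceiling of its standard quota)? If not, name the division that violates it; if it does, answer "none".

Red

Standard quotas: Amber 1.640, Teal 1.785, Green 5.741, Red 56.834.
Jefferson allocation: Amber 1, Teal 1, Green 5, Red 59.
Red has quota 56.834 (lower 56, upper 57) but receives 59 — outside the quota interval.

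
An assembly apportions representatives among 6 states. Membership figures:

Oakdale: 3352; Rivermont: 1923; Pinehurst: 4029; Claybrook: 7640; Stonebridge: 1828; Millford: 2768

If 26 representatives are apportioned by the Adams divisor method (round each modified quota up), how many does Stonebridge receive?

2

Standard divisor 21540/26 ≈ 828.462; standard quotas: Oakdale 4.046, Rivermont 2.321, Pinehurst 4.863, Claybrook 9.222, Stonebridge 2.206, Millford 3.341.
Rounding up gives 5, 3, 5, 10, 3, 4 = 30 seats, so the divisor must be adjusted.
With modified divisor 940: modified quotas Oakdale 3.566, Rivermont 2.046, Pinehurst 4.286, Claybrook 8.128, Stonebridge 1.945, Millford 2.945.
Rounding up: Oakdale 4, Rivermont 3, Pinehurst 5, Claybrook 9, Stonebridge 2, Millford 3 (total 26).
Stonebridge receives 2.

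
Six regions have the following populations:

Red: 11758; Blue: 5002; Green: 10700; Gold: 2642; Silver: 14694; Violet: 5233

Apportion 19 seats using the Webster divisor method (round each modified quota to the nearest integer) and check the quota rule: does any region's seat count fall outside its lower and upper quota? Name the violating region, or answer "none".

none

Standard quotas: Red 4.465, Blue 1.900, Green 4.064, Gold 1.003, Silver 5.580, Violet 1.987.
Webster allocation: Red 4, Blue 2, Green 4, Gold 1, Silver 6, Violet 2.
Every allocation lies between the lower and upper quota.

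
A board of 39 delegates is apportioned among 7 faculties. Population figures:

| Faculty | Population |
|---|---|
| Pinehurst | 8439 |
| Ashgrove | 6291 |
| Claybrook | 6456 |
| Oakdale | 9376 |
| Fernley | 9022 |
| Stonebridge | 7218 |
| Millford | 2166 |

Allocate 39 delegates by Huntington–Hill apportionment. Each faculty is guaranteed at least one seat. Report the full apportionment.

Pinehurst=7, Ashgrove=5, Claybrook=5, Oakdale=7, Fernley=7, Stonebridge=6, Millford=2

With divisor 1278: modified quotas Pinehurst 6.603, Ashgrove 4.923, Claybrook 5.052, Oakdale 7.336, Fernley 7.059, Stonebridge 5.648, Millford 1.695.
Geometric-mean thresholds: Pinehurst √(6·7)=6.481, Ashgrove √(4·5)=4.472, Claybrook √(5·6)=5.477, Oakdale √(7·8)=7.483, Fernley √(7·8)=7.483, Stonebridge √(5·6)=5.477, Millford √(1·2)=1.414.
Each quota rounded against its threshold gives Pinehurst 7, Ashgrove 5, Claybrook 5, Oakdale 7, Fernley 7, Stonebridge 6, Millford 2 (total 39).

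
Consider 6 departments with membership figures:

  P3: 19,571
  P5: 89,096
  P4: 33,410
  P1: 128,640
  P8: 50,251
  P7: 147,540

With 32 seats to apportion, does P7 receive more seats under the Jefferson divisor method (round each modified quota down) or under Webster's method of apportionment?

Jefferson: P3 1, P5 6, P4 2, P1 9, P8 3, P7 11.
Webster: P3 1, P5 6, P4 2, P1 9, P8 4, P7 10.
P7 gets 11 under Jefferson and 10 under Webster.

Jefferson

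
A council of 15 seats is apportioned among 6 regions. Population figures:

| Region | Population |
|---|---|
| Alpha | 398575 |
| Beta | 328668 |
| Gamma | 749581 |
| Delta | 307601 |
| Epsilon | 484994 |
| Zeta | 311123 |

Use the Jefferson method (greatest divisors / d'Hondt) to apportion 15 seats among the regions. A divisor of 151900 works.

Alpha 2, Beta 2, Gamma 4, Delta 2, Epsilon 3, Zeta 2

With modified divisor 151900: modified quotas Alpha 2.624, Beta 2.164, Gamma 4.935, Delta 2.025, Epsilon 3.193, Zeta 2.048.
Rounding down: Alpha 2, Beta 2, Gamma 4, Delta 2, Epsilon 3, Zeta 2 (total 15).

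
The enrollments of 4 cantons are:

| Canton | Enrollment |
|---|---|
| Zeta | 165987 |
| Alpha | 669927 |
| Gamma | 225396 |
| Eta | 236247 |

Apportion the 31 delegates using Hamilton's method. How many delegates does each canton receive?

Zeta=4, Alpha=16, Gamma=5, Eta=6

Total 1297557; standard divisor 1297557/31 ≈ 41856.677.
Standard quotas: Zeta 3.9656, Alpha 16.0053, Gamma 5.3849, Eta 5.6442.
Lower quotas: Zeta 3, Alpha 16, Gamma 5, Eta 5 (sum 29, leaving 2 seats).
Remainders in descending order: Zeta 0.9656, Eta 0.6442, Gamma 0.3849, Alpha 0.0053.
The surplus seats go to Zeta, Eta.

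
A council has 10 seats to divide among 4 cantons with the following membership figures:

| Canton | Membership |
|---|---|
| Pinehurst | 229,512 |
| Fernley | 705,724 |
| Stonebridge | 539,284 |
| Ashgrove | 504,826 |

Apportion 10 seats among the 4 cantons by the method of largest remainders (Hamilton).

The standard divisor is 1979346/10 ≈ 197934.6.
Standard quotas: Pinehurst 1.1595, Fernley 3.5654, Stonebridge 2.7246, Ashgrove 2.5505.
Lower quotas: Pinehurst 1, Fernley 3, Stonebridge 2, Ashgrove 2 (sum 8, leaving 2 seats).
Remainders in descending order: Stonebridge 0.7246, Fernley 0.5654, Ashgrove 0.5505, Pinehurst 0.1595.
Largest remainders: Stonebridge, Fernley receive the extra seats.

Pinehurst: 1, Fernley: 4, Stonebridge: 3, Ashgrove: 2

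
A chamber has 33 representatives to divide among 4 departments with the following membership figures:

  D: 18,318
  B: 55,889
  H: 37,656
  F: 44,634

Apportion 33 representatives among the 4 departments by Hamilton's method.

D 4; B 12; H 8; F 9

Standard divisor: 156497 ÷ 33 ≈ 4742.333.
Standard quotas: D 3.8627, B 11.7851, H 7.9404, F 9.4118.
Lower quotas: D 3, B 11, H 7, F 9 (sum 30, leaving 3 seats).
Remainders in descending order: H 0.9404, D 0.8627, B 0.7851, F 0.4118.
The surplus seats go to H, D, B.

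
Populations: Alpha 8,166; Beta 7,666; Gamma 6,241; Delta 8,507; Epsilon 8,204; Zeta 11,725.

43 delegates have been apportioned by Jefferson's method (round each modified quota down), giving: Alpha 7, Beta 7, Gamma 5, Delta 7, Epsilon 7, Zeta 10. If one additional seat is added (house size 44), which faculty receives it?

Zeta

Priority for the next seat is population ÷ (current seats + 1).
Priorities: Alpha 1020.750, Beta 958.250, Gamma 1040.167, Delta 1063.375, Epsilon 1025.500, Zeta 1065.909.
Highest priority: Zeta.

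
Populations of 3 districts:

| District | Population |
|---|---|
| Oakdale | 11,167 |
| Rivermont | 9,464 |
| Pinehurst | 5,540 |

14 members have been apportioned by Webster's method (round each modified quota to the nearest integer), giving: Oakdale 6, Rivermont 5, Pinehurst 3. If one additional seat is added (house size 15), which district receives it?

Rivermont

Priority for the next seat is population ÷ (current seats + 0.5).
Priorities: Oakdale 1718.000, Rivermont 1720.727, Pinehurst 1582.857.
Highest priority: Rivermont.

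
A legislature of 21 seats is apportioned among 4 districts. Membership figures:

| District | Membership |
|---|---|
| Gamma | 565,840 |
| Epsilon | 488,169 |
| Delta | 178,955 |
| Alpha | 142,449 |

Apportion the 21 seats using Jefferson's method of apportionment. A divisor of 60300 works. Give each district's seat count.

With modified divisor 60300: modified quotas Gamma 9.384, Epsilon 8.096, Delta 2.968, Alpha 2.362.
Rounding down: Gamma 9, Epsilon 8, Delta 2, Alpha 2 (total 21).

Gamma: 9, Epsilon: 8, Delta: 2, Alpha: 2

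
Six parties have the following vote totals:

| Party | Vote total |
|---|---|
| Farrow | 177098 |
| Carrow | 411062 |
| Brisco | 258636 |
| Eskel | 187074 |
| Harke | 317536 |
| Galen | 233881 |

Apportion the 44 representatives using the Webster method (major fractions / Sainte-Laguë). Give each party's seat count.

Farrow=5, Carrow=11, Brisco=7, Eskel=5, Harke=9, Galen=7

Standard divisor 1585287/44 ≈ 36029.25; standard quotas: Farrow 4.915, Carrow 11.409, Brisco 7.179, Eskel 5.192, Harke 8.813, Galen 6.491.
Rounding to the nearest integer gives 5, 11, 7, 5, 9, 6 = 43 seats, so the divisor must be adjusted.
With modified divisor 35860: modified quotas Farrow 4.939, Carrow 11.463, Brisco 7.212, Eskel 5.217, Harke 8.855, Galen 6.522.
Rounding to the nearest integer: Farrow 5, Carrow 11, Brisco 7, Eskel 5, Harke 9, Galen 7 (total 44).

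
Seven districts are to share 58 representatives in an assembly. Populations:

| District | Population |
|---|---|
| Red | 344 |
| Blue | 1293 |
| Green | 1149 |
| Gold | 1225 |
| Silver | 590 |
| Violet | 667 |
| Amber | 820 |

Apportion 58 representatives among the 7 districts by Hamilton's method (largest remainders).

The standard divisor is 6088/58 ≈ 104.966.
Standard quotas: Red 3.277, Blue 12.318, Green 10.946, Gold 11.670, Silver 5.621, Violet 6.354, Amber 7.812.
Lower quotas: Red 3, Blue 12, Green 10, Gold 11, Silver 5, Violet 6, Amber 7 (sum 54, leaving 4 seats).
Remainders in descending order: Green 0.946, Amber 0.812, Gold 0.670, Silver 0.621, Violet 0.354, Blue 0.318, Red 0.277.
The surplus seats go to Green, Amber, Gold, Silver.

Red=3; Blue=12; Green=11; Gold=12; Silver=6; Violet=6; Amber=8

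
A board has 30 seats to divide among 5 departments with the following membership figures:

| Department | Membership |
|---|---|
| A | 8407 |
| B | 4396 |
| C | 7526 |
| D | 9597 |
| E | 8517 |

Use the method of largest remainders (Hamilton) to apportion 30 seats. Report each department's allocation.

Standard divisor: 38443 ÷ 30 ≈ 1281.433.
Standard quotas: A 6.5606, B 3.4305, C 5.8731, D 7.4893, E 6.6465.
Lower quotas: A 6, B 3, C 5, D 7, E 6 (sum 27, leaving 3 seats).
Remainders in descending order: C 0.8731, E 0.6465, A 0.5606, D 0.4893, B 0.4305.
The surplus seats go to C, E, A.

A 7, B 3, C 6, D 7, E 7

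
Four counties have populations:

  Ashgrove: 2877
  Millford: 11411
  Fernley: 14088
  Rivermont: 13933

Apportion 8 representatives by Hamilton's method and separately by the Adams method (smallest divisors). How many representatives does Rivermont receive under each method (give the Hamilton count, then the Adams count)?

Hamilton: Ashgrove 0, Millford 2, Fernley 3, Rivermont 3.
Adams: Ashgrove 1, Millford 2, Fernley 3, Rivermont 2.
Rivermont gets 3 under Hamilton and 2 under Adams.

3 and 2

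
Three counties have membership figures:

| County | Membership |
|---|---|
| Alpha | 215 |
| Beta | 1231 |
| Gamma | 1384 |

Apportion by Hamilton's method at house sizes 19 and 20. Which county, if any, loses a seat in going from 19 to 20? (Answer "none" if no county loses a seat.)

At 19 seats: Alpha 2, Beta 8, Gamma 9.
At 20 seats: Alpha 1, Beta 9, Gamma 10.
Alpha drops from 2 to 1.

Alpha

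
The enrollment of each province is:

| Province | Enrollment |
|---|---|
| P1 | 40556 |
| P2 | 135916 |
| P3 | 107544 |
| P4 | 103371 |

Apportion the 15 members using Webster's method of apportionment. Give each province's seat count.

P1: 2, P2: 5, P3: 4, P4: 4

Standard divisor 387387/15 ≈ 25825.8; standard quotas: P1 1.570, P2 5.263, P3 4.164, P4 4.003.
Rounding to the nearest integer gives P1 2, P2 5, P3 4, P4 4 — total 15, matching the house size, so no adjustment is needed.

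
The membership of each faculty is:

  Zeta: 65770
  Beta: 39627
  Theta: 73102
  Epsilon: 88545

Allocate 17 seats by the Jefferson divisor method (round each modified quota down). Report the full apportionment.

Zeta 4, Beta 2, Theta 5, Epsilon 6

Standard divisor 267044/17 ≈ 15708.471; standard quotas: Zeta 4.187, Beta 2.523, Theta 4.654, Epsilon 5.637.
Rounding down gives 4, 2, 4, 5 = 15 seats, so the divisor must be adjusted.
With modified divisor 13900: modified quotas Zeta 4.732, Beta 2.851, Theta 5.259, Epsilon 6.370.
Rounding down: Zeta 4, Beta 2, Theta 5, Epsilon 6 (total 17).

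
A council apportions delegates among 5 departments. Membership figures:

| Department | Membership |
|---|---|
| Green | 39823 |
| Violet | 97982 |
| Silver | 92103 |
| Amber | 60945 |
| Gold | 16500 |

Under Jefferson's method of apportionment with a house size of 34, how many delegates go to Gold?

1

Standard divisor 307353/34 ≈ 9039.794; standard quotas: Green 4.405, Violet 10.839, Silver 10.189, Amber 6.742, Gold 1.825.
Rounding down gives 4, 10, 10, 6, 1 = 31 seats, so the divisor must be adjusted.
With modified divisor 8336.1: modified quotas Green 4.777, Violet 11.754, Silver 11.049, Amber 7.311, Gold 1.979.
Rounding down: Green 4, Violet 11, Silver 11, Amber 7, Gold 1 (total 34).
Gold receives 1.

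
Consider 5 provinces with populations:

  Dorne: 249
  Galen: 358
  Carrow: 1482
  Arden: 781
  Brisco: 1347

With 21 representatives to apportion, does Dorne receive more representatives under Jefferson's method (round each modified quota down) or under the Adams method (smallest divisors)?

Adams

Jefferson: Dorne 1, Galen 1, Carrow 8, Arden 4, Brisco 7.
Adams: Dorne 2, Galen 2, Carrow 7, Arden 4, Brisco 6.
Dorne gets 1 under Jefferson and 2 under Adams.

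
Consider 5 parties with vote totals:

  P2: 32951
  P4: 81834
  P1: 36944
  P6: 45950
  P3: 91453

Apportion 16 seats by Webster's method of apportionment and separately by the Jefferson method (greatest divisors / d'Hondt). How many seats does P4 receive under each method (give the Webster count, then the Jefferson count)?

Webster: P2 2, P4 4, P1 2, P6 3, P3 5.
Jefferson: P2 2, P4 5, P1 2, P6 2, P3 5.
P4 gets 4 under Webster and 5 under Jefferson.

4 and 5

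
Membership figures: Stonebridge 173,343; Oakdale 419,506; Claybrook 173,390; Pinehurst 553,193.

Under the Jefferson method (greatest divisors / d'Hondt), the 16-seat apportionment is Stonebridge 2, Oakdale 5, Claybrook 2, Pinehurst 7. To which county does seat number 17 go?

Priority for the next seat is population ÷ (current seats + 1).
Priorities: Stonebridge 57781.000, Oakdale 69917.667, Claybrook 57796.667, Pinehurst 69149.125.
Highest priority: Oakdale.

Oakdale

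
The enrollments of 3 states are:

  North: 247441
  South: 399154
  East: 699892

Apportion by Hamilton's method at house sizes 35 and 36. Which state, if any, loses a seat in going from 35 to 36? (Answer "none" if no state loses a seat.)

North

At 35 seats: North 7, South 10, East 18.
At 36 seats: North 6, South 11, East 19.
North drops from 7 to 6.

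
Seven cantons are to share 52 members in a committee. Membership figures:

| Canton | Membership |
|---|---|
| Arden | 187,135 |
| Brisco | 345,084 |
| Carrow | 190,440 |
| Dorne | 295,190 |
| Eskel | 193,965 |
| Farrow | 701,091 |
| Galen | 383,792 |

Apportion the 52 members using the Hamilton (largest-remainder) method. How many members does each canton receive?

Arden 4, Brisco 8, Carrow 4, Dorne 7, Eskel 4, Farrow 16, Galen 9

The standard divisor is 2296697/52 ≈ 44167.25.
Standard quotas: Arden 4.2370, Brisco 7.8131, Carrow 4.3118, Dorne 6.6835, Eskel 4.3916, Farrow 15.8735, Galen 8.6895.
Lower quotas: Arden 4, Brisco 7, Carrow 4, Dorne 6, Eskel 4, Farrow 15, Galen 8 (sum 48, leaving 4 seats).
Remainders in descending order: Farrow 0.8735, Brisco 0.8131, Galen 0.6895, Dorne 0.6835, Eskel 0.3916, Carrow 0.3118, Arden 0.2370.
The surplus seats go to Farrow, Brisco, Galen, Dorne.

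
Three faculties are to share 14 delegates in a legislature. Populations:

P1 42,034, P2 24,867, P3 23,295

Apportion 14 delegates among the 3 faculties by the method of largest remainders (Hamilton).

Standard divisor: 90196 ÷ 14 ≈ 6442.571.
Standard quotas: P1 6.5244, P2 3.8598, P3 3.6158.
Lower quotas: P1 6, P2 3, P3 3 (sum 12, leaving 2 seats).
Remainders in descending order: P2 0.8598, P3 0.6158, P1 0.5244.
The surplus seats go to P2, P3.

P1 6, P2 4, P3 4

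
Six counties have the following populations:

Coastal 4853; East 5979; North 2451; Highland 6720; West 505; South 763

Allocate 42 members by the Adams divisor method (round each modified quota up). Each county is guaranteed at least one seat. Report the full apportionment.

Coastal 9, East 12, North 5, Highland 13, West 1, South 2

Standard divisor 21271/42 ≈ 506.452; standard quotas: Coastal 9.582, East 11.806, North 4.840, Highland 13.269, West 0.997, South 1.507.
Rounding up gives 10, 12, 5, 14, 1, 2 = 44 seats, so the divisor must be adjusted.
With modified divisor 541: modified quotas Coastal 8.970, East 11.052, North 4.530, Highland 12.421, West 0.933, South 1.410.
Rounding up: Coastal 9, East 12, North 5, Highland 13, West 1, South 2 (total 42).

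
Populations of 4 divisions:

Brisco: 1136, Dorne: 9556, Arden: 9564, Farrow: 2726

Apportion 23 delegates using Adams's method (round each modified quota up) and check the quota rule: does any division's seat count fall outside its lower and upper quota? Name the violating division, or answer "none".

none

Standard quotas: Brisco 1.137, Dorne 9.563, Arden 9.571, Farrow 2.728.
Adams allocation: Brisco 2, Dorne 9, Arden 9, Farrow 3.
Every allocation lies between the lower and upper quota.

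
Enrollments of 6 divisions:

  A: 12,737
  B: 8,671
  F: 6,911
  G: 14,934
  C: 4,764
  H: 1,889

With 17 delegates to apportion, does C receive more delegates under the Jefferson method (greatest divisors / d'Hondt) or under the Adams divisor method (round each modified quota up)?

Adams

Jefferson: A 5, B 3, F 2, G 6, C 1, H 0.
Adams: A 4, B 3, F 2, G 5, C 2, H 1.
C gets 1 under Jefferson and 2 under Adams.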